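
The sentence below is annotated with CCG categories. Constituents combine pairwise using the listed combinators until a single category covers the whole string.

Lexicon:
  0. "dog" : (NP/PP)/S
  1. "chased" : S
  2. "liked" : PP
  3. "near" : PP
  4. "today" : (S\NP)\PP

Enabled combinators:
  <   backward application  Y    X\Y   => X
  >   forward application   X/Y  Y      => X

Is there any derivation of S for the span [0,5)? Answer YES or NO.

YES

[0,5] S   <
  [0,3] NP   >
    [0,2] NP/PP   >
      [0,1] "dog" : (NP/PP)/S
      [1,2] "chased" : S
    [2,3] "liked" : PP
  [3,5] S\NP   <
    [3,4] "near" : PP
    [4,5] "today" : (S\NP)\PP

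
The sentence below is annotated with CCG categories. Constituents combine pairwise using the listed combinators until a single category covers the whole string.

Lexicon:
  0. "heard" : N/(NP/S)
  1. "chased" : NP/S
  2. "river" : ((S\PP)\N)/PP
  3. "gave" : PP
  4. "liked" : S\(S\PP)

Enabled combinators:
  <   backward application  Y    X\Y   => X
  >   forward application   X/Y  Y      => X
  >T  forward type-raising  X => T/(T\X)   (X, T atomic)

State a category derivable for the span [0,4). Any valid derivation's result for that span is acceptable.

S\PP

[0,5] S   <
  [0,4] S\PP   <
    [0,2] N   >
      [0,1] "heard" : N/(NP/S)
      [1,2] "chased" : NP/S
    [2,4] (S\PP)\N   >
      [2,3] "river" : ((S\PP)\N)/PP
      [3,4] "gave" : PP
  [4,5] "liked" : S\(S\PP)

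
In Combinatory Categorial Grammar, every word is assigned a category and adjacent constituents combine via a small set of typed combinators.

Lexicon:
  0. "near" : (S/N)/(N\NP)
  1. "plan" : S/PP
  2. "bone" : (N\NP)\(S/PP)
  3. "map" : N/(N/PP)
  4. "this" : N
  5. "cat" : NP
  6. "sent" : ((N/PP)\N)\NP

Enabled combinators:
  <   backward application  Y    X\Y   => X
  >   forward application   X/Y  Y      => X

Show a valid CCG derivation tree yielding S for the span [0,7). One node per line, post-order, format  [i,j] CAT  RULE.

[0,1] (S/N)/(N\NP)  lex  "near"
[1,2] S/PP  lex  "plan"
[2,3] (N\NP)\(S/PP)  lex  "bone"
[1,3] N\NP  <  k=2
[0,3] S/N  >  k=1
[3,4] N/(N/PP)  lex  "map"
[4,5] N  lex  "this"
[5,6] NP  lex  "cat"
[6,7] ((N/PP)\N)\NP  lex  "sent"
[5,7] (N/PP)\N  <  k=6
[4,7] N/PP  <  k=5
[3,7] N  >  k=4
[0,7] S  >  k=3

[0,7] S   >
  [0,3] S/N   >
    [0,1] "near" : (S/N)/(N\NP)
    [1,3] N\NP   <
      [1,2] "plan" : S/PP
      [2,3] "bone" : (N\NP)\(S/PP)
  [3,7] N   >
    [3,4] "map" : N/(N/PP)
    [4,7] N/PP   <
      [4,5] "this" : N
      [5,7] (N/PP)\N   <
        [5,6] "cat" : NP
        [6,7] "sent" : ((N/PP)\N)\NP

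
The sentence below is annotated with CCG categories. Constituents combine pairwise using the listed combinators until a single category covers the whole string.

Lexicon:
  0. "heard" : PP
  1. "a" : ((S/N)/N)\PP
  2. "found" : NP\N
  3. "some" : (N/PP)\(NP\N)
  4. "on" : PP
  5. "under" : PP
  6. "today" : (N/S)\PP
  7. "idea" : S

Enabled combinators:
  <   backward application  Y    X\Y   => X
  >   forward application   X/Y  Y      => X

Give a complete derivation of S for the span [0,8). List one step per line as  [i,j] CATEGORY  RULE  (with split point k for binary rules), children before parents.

[0,1] PP  lex  "heard"
[1,2] ((S/N)/N)\PP  lex  "a"
[0,2] (S/N)/N  <  k=1
[2,3] NP\N  lex  "found"
[3,4] (N/PP)\(NP\N)  lex  "some"
[2,4] N/PP  <  k=3
[4,5] PP  lex  "on"
[2,5] N  >  k=4
[0,5] S/N  >  k=2
[5,6] PP  lex  "under"
[6,7] (N/S)\PP  lex  "today"
[5,7] N/S  <  k=6
[7,8] S  lex  "idea"
[5,8] N  >  k=7
[0,8] S  >  k=5

[0,8] S   >
  [0,5] S/N   >
    [0,2] (S/N)/N   <
      [0,1] "heard" : PP
      [1,2] "a" : ((S/N)/N)\PP
    [2,5] N   >
      [2,4] N/PP   <
        [2,3] "found" : NP\N
        [3,4] "some" : (N/PP)\(NP\N)
      [4,5] "on" : PP
  [5,8] N   >
    [5,7] N/S   <
      [5,6] "under" : PP
      [6,7] "today" : (N/S)\PP
    [7,8] "idea" : S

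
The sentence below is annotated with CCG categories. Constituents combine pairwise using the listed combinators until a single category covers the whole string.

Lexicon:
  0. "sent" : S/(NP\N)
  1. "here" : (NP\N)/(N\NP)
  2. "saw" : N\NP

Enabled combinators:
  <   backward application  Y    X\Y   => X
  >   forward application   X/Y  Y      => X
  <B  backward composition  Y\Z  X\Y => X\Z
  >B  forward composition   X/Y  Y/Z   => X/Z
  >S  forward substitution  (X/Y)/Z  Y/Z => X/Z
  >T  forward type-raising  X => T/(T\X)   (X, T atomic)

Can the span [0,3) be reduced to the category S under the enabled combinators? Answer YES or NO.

YES

[0,3] S   >
  [0,1] "sent" : S/(NP\N)
  [1,3] NP\N   >
    [1,2] "here" : (NP\N)/(N\NP)
    [2,3] "saw" : N\NP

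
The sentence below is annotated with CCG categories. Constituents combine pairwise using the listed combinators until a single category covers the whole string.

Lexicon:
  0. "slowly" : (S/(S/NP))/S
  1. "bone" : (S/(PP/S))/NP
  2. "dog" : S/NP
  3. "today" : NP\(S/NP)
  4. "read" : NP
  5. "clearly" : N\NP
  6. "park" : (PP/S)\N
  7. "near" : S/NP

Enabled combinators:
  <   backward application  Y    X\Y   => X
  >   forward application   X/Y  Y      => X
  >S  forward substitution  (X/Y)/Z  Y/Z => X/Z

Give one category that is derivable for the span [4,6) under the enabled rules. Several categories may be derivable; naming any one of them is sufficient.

N

[0,8] S   >
  [0,7] S/(S/NP)   >
    [0,1] "slowly" : (S/(S/NP))/S
    [1,7] S   >
      [1,4] S/(PP/S)   >
        [1,2] "bone" : (S/(PP/S))/NP
        [2,4] NP   <
          [2,3] "dog" : S/NP
          [3,4] "today" : NP\(S/NP)
      [4,7] PP/S   <
        [4,6] N   <
          [4,5] "read" : NP
          [5,6] "clearly" : N\NP
        [6,7] "park" : (PP/S)\N
  [7,8] "near" : S/NP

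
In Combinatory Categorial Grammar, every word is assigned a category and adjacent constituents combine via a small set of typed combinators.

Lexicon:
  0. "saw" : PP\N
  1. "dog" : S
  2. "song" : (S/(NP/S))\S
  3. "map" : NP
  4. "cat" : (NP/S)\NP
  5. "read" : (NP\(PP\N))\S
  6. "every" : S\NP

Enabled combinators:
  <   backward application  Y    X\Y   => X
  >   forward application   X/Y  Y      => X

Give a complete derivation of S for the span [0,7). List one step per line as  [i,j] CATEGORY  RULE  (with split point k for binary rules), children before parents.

[0,7] S   <
  [0,6] NP   <
    [0,1] "saw" : PP\N
    [1,6] NP\(PP\N)   <
      [1,5] S   >
        [1,3] S/(NP/S)   <
          [1,2] "dog" : S
          [2,3] "song" : (S/(NP/S))\S
        [3,5] NP/S   <
          [3,4] "map" : NP
          [4,5] "cat" : (NP/S)\NP
      [5,6] "read" : (NP\(PP\N))\S
  [6,7] "every" : S\NP

[0,1] PP\N  lex  "saw"
[1,2] S  lex  "dog"
[2,3] (S/(NP/S))\S  lex  "song"
[1,3] S/(NP/S)  <  k=2
[3,4] NP  lex  "map"
[4,5] (NP/S)\NP  lex  "cat"
[3,5] NP/S  <  k=4
[1,5] S  >  k=3
[5,6] (NP\(PP\N))\S  lex  "read"
[1,6] NP\(PP\N)  <  k=5
[0,6] NP  <  k=1
[6,7] S\NP  lex  "every"
[0,7] S  <  k=6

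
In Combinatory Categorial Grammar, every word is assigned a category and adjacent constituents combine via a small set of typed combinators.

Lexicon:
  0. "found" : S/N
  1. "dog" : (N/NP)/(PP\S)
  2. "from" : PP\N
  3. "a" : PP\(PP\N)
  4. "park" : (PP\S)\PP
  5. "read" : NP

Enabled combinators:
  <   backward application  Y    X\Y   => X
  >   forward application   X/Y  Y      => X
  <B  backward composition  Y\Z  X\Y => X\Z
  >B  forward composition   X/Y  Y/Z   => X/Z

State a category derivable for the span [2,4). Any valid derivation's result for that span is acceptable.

PP

[0,6] S   >
  [0,1] "found" : S/N
  [1,6] N   >
    [1,5] N/NP   >
      [1,2] "dog" : (N/NP)/(PP\S)
      [2,5] PP\S   <
        [2,4] PP   <
          [2,3] "from" : PP\N
          [3,4] "a" : PP\(PP\N)
        [4,5] "park" : (PP\S)\PP
    [5,6] "read" : NP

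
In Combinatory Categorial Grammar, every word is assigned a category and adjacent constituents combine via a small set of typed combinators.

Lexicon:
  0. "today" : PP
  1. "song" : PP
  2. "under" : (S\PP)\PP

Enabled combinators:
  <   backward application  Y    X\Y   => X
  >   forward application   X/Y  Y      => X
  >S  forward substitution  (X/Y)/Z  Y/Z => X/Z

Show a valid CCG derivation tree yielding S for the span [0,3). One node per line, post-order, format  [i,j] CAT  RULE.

[0,1] PP  lex  "today"
[1,2] PP  lex  "song"
[2,3] (S\PP)\PP  lex  "under"
[1,3] S\PP  <  k=2
[0,3] S  <  k=1

[0,3] S   <
  [0,1] "today" : PP
  [1,3] S\PP   <
    [1,2] "song" : PP
    [2,3] "under" : (S\PP)\PP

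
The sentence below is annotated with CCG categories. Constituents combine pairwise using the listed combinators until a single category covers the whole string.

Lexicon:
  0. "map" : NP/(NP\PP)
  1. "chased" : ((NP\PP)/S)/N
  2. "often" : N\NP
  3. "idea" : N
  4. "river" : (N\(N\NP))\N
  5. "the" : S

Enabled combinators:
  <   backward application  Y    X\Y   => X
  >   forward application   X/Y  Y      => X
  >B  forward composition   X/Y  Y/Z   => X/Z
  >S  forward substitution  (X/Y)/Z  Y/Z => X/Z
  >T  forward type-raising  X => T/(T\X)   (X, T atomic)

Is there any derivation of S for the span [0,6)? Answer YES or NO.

NP/(NP\PP) ((NP\PP)/S)/N N\NP N (N\(N\NP))\N S
CKY chart[0,6] = {N/(N\NP), NP, NP/(NP\NP), NP/(S\S), PP/(PP\NP), S/(S\NP)}; S ∉ chart

NO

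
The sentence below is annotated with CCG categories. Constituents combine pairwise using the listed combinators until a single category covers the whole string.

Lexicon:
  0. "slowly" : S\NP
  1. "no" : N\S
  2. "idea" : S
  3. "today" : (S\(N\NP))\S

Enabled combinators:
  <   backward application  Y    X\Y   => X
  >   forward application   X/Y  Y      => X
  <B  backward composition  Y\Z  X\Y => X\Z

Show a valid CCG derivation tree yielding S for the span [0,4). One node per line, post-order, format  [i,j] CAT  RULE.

[0,1] S\NP  lex  "slowly"
[1,2] N\S  lex  "no"
[0,2] N\NP  <B  k=1
[2,3] S  lex  "idea"
[3,4] (S\(N\NP))\S  lex  "today"
[2,4] S\(N\NP)  <  k=3
[0,4] S  <  k=2

[0,4] S   <
  [0,2] N\NP   <B
    [0,1] "slowly" : S\NP
    [1,2] "no" : N\S
  [2,4] S\(N\NP)   <
    [2,3] "idea" : S
    [3,4] "today" : (S\(N\NP))\S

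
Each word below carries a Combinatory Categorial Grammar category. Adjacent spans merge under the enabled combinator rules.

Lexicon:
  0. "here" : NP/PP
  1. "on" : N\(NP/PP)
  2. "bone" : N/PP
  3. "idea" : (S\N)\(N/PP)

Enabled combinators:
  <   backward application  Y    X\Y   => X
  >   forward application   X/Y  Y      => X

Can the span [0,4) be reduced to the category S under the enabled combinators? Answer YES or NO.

[0,4] S   <
  [0,2] N   <
    [0,1] "here" : NP/PP
    [1,2] "on" : N\(NP/PP)
  [2,4] S\N   <
    [2,3] "bone" : N/PP
    [3,4] "idea" : (S\N)\(N/PP)

YES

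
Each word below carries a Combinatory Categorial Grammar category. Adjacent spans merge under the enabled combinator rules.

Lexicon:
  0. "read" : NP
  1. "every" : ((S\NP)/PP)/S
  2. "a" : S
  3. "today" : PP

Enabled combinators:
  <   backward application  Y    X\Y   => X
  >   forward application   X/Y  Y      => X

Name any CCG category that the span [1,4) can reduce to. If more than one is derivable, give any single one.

[0,4] S   <
  [0,1] "read" : NP
  [1,4] S\NP   >
    [1,3] (S\NP)/PP   >
      [1,2] "every" : ((S\NP)/PP)/S
      [2,3] "a" : S
    [3,4] "today" : PP

S\NP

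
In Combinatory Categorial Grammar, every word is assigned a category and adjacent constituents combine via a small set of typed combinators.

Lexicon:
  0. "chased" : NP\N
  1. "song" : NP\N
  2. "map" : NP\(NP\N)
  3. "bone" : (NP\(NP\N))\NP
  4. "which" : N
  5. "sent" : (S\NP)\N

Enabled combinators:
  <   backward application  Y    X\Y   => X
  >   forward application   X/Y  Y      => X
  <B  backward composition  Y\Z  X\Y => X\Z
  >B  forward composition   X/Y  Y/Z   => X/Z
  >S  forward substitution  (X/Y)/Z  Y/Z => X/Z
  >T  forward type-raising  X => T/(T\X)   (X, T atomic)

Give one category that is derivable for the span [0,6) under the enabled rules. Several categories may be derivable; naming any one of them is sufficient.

[0,6] S   <
  [0,4] NP   <
    [0,1] "chased" : NP\N
    [1,4] NP\(NP\N)   <
      [1,3] NP   <
        [1,2] "song" : NP\N
        [2,3] "map" : NP\(NP\N)
      [3,4] "bone" : (NP\(NP\N))\NP
  [4,6] S\NP   <
    [4,5] "which" : N
    [5,6] "sent" : (S\NP)\N

S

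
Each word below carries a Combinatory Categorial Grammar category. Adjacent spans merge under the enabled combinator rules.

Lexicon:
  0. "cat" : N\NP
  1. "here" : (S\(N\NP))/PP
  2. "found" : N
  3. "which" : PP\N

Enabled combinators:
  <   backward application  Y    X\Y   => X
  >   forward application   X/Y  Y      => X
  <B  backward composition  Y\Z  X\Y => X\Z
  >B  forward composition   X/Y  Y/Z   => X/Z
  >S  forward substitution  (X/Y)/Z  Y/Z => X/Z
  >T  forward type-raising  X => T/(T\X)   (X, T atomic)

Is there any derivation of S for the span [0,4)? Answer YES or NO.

[0,4] S   <
  [0,1] "cat" : N\NP
  [1,4] S\(N\NP)   >
    [1,2] "here" : (S\(N\NP))/PP
    [2,4] PP   >
      [2,3] PP/(PP\N)   >T
        [2,3] "found" : N
      [3,4] "which" : PP\N

YES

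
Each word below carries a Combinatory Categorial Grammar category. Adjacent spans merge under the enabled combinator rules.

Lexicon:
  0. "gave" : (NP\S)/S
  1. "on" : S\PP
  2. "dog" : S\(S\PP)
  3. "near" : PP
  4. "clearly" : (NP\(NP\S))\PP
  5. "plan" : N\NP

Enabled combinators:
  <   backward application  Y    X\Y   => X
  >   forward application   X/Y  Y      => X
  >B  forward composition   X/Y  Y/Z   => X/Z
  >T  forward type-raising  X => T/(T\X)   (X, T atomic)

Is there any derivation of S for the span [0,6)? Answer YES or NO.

(NP\S)/S S\PP S\(S\PP) PP (NP\(NP\S))\PP N\NP
CKY chart[0,6] = {N, N/(N\N), NP/(NP\N), PP/(PP\N), S/(S\N)}; S ∉ chart

NO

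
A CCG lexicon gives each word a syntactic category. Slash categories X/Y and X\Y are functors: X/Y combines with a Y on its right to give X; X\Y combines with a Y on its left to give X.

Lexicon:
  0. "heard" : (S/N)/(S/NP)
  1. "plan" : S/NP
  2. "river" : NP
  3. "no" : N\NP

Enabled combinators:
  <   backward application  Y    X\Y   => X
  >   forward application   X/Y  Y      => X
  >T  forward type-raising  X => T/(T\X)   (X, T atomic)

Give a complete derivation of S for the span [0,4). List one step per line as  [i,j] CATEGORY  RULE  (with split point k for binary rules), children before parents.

[0,4] S   >
  [0,2] S/N   >
    [0,1] "heard" : (S/N)/(S/NP)
    [1,2] "plan" : S/NP
  [2,4] N   >
    [2,3] N/(N\NP)   >T
      [2,3] "river" : NP
    [3,4] "no" : N\NP

[0,1] (S/N)/(S/NP)  lex  "heard"
[1,2] S/NP  lex  "plan"
[0,2] S/N  >  k=1
[2,3] NP  lex  "river"
[2,3] N/(N\NP)  >T
[3,4] N\NP  lex  "no"
[2,4] N  >  k=3
[0,4] S  >  k=2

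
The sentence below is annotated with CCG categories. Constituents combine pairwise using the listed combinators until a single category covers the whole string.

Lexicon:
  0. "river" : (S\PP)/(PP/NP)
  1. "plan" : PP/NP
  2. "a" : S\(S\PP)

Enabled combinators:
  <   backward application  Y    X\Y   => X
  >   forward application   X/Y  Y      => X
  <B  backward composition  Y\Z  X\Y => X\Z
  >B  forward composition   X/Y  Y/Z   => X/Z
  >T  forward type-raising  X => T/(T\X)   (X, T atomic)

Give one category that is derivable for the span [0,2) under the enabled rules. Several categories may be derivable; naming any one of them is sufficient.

[0,3] S   <
  [0,2] S\PP   >
    [0,1] "river" : (S\PP)/(PP/NP)
    [1,2] "plan" : PP/NP
  [2,3] "a" : S\(S\PP)

S\PP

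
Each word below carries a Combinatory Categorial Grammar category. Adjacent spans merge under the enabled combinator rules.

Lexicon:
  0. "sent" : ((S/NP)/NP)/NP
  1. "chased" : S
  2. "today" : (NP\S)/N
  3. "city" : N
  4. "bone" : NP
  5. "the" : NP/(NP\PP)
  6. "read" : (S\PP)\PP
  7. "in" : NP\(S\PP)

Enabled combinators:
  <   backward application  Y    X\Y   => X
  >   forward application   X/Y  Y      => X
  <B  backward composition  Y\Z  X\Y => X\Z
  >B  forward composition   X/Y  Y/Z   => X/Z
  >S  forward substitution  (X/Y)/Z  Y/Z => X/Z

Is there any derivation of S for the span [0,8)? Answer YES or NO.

YES

[0,8] S   >
  [0,5] S/NP   >
    [0,4] (S/NP)/NP   >
      [0,1] "sent" : ((S/NP)/NP)/NP
      [1,4] NP   <
        [1,2] "chased" : S
        [2,4] NP\S   >
          [2,3] "today" : (NP\S)/N
          [3,4] "city" : N
    [4,5] "bone" : NP
  [5,8] NP   >
    [5,6] "the" : NP/(NP\PP)
    [6,8] NP\PP   <B
      [6,7] "read" : (S\PP)\PP
      [7,8] "in" : NP\(S\PP)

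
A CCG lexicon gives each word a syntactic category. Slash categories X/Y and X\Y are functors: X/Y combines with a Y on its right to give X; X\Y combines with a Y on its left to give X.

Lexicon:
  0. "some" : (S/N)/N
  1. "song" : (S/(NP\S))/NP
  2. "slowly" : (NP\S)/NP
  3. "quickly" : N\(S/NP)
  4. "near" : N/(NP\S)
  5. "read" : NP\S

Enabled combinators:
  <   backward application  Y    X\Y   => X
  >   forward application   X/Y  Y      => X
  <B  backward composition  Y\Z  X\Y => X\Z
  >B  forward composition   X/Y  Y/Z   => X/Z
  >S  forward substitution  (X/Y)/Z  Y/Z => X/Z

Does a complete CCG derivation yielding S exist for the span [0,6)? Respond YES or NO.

[0,6] S   >
  [0,4] S/N   >
    [0,1] "some" : (S/N)/N
    [1,4] N   <
      [1,3] S/NP   >S
        [1,2] "song" : (S/(NP\S))/NP
        [2,3] "slowly" : (NP\S)/NP
      [3,4] "quickly" : N\(S/NP)
  [4,6] N   >
    [4,5] "near" : N/(NP\S)
    [5,6] "read" : NP\S

YES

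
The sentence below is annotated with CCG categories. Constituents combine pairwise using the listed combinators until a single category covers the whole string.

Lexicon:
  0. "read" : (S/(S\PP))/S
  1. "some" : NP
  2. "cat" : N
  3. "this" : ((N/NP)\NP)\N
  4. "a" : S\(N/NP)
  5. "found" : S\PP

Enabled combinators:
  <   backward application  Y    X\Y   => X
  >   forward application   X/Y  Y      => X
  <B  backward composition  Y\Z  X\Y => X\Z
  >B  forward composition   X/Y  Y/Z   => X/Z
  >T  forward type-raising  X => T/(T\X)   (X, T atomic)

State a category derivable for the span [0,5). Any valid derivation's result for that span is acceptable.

S/(S\PP)

[0,6] S   >
  [0,5] S/(S\PP)   >
    [0,1] "read" : (S/(S\PP))/S
    [1,5] S   <
      [1,2] "some" : NP
      [2,5] S\NP   <B
        [2,4] (N/NP)\NP   <
          [2,3] "cat" : N
          [3,4] "this" : ((N/NP)\NP)\N
        [4,5] "a" : S\(N/NP)
  [5,6] "found" : S\PP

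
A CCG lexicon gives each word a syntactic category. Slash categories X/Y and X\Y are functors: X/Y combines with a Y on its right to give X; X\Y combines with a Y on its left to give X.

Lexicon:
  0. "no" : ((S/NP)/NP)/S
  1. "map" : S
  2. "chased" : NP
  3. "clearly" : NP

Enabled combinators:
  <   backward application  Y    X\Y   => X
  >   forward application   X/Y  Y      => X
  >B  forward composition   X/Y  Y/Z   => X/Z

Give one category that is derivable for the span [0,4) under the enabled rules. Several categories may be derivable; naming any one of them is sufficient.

S

[0,4] S   >
  [0,3] S/NP   >
    [0,2] (S/NP)/NP   >
      [0,1] "no" : ((S/NP)/NP)/S
      [1,2] "map" : S
    [2,3] "chased" : NP
  [3,4] "clearly" : NP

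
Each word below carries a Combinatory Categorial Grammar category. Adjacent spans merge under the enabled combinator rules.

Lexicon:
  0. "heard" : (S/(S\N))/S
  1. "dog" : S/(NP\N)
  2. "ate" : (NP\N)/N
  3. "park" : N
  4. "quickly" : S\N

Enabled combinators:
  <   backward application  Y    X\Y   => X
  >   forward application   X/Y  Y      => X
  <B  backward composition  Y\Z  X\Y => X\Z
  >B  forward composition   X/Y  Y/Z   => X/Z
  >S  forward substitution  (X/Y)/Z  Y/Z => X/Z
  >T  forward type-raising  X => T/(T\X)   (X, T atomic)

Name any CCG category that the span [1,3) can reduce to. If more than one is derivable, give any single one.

[0,5] S   >
  [0,4] S/(S\N)   >
    [0,1] "heard" : (S/(S\N))/S
    [1,4] S   >
      [1,3] S/N   >B
        [1,2] "dog" : S/(NP\N)
        [2,3] "ate" : (NP\N)/N
      [3,4] "park" : N
  [4,5] "quickly" : S\N

S/N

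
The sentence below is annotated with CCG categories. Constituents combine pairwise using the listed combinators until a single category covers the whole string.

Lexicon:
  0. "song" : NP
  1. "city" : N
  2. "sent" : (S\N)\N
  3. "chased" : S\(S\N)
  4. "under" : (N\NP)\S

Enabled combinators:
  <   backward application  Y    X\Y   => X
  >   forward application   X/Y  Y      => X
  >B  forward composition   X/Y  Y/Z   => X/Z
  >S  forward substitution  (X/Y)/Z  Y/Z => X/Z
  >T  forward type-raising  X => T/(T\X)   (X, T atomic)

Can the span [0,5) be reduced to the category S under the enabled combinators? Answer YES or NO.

NP N (S\N)\N S\(S\N) (N\NP)\S
CKY chart[0,5] = {N, N/(N\N), NP/(NP\N), PP/(PP\N), S/(S\N)}; S ∉ chart

NO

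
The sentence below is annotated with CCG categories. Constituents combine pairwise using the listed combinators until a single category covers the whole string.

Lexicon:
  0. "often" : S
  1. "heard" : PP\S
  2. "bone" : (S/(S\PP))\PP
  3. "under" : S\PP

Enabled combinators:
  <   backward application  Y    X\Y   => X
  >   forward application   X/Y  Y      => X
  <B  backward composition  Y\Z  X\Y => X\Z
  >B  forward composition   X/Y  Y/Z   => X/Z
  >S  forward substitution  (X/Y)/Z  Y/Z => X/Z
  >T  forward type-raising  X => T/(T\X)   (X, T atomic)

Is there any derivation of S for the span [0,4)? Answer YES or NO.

[0,4] S   >
  [0,3] S/(S\PP)   <
    [0,2] PP   <
      [0,1] "often" : S
      [1,2] "heard" : PP\S
    [2,3] "bone" : (S/(S\PP))\PP
  [3,4] "under" : S\PP

YES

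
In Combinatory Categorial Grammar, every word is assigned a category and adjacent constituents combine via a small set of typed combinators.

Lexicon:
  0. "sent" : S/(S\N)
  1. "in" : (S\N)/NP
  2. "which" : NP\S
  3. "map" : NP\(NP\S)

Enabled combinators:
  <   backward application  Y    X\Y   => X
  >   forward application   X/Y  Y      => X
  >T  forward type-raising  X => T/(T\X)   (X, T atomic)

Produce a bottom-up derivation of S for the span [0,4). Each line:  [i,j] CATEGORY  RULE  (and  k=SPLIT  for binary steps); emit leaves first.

[0,4] S   >
  [0,1] "sent" : S/(S\N)
  [1,4] S\N   >
    [1,2] "in" : (S\N)/NP
    [2,4] NP   <
      [2,3] "which" : NP\S
      [3,4] "map" : NP\(NP\S)

[0,1] S/(S\N)  lex  "sent"
[1,2] (S\N)/NP  lex  "in"
[2,3] NP\S  lex  "which"
[3,4] NP\(NP\S)  lex  "map"
[2,4] NP  <  k=3
[1,4] S\N  >  k=2
[0,4] S  >  k=1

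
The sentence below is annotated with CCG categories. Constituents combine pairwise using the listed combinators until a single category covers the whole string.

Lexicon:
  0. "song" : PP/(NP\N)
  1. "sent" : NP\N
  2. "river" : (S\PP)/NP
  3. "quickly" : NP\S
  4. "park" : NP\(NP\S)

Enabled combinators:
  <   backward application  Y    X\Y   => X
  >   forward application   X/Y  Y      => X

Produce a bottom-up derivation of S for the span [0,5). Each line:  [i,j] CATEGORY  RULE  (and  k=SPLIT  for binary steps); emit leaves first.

[0,5] S   <
  [0,2] PP   >
    [0,1] "song" : PP/(NP\N)
    [1,2] "sent" : NP\N
  [2,5] S\PP   >
    [2,3] "river" : (S\PP)/NP
    [3,5] NP   <
      [3,4] "quickly" : NP\S
      [4,5] "park" : NP\(NP\S)

[0,1] PP/(NP\N)  lex  "song"
[1,2] NP\N  lex  "sent"
[0,2] PP  >  k=1
[2,3] (S\PP)/NP  lex  "river"
[3,4] NP\S  lex  "quickly"
[4,5] NP\(NP\S)  lex  "park"
[3,5] NP  <  k=4
[2,5] S\PP  >  k=3
[0,5] S  <  k=2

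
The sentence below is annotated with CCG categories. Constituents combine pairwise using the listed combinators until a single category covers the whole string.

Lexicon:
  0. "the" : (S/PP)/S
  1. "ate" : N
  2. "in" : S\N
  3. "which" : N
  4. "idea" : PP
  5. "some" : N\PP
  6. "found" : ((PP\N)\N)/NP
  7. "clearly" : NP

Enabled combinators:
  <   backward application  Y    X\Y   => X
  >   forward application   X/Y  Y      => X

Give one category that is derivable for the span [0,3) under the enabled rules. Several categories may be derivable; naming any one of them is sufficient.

S/PP

[0,8] S   >
  [0,3] S/PP   >
    [0,1] "the" : (S/PP)/S
    [1,3] S   <
      [1,2] "ate" : N
      [2,3] "in" : S\N
  [3,8] PP   <
    [3,4] "which" : N
    [4,8] PP\N   <
      [4,6] N   <
        [4,5] "idea" : PP
        [5,6] "some" : N\PP
      [6,8] (PP\N)\N   >
        [6,7] "found" : ((PP\N)\N)/NP
        [7,8] "clearly" : NP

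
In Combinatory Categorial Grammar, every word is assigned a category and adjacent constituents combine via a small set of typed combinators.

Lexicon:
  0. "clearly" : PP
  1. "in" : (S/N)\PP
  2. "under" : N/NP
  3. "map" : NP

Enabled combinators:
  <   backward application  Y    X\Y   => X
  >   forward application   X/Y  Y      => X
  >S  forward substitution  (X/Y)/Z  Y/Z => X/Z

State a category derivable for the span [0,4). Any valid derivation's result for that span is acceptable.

[0,4] S   >
  [0,2] S/N   <
    [0,1] "clearly" : PP
    [1,2] "in" : (S/N)\PP
  [2,4] N   >
    [2,3] "under" : N/NP
    [3,4] "map" : NP

S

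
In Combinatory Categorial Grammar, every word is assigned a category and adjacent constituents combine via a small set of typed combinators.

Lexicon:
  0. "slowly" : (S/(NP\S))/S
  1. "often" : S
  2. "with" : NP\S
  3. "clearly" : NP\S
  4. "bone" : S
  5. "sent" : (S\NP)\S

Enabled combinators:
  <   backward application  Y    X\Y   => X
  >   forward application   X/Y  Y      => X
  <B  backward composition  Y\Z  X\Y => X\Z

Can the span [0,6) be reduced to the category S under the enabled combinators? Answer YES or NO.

YES

[0,6] S   <
  [0,4] NP   <
    [0,3] S   >
      [0,2] S/(NP\S)   >
        [0,1] "slowly" : (S/(NP\S))/S
        [1,2] "often" : S
      [2,3] "with" : NP\S
    [3,4] "clearly" : NP\S
  [4,6] S\NP   <
    [4,5] "bone" : S
    [5,6] "sent" : (S\NP)\S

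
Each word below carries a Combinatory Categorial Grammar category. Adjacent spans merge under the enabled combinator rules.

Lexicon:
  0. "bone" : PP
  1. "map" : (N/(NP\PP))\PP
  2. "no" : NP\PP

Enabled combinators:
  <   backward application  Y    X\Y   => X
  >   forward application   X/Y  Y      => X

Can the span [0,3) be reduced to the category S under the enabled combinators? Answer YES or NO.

PP (N/(NP\PP))\PP NP\PP
CKY chart[0,3] = {N}; S ∉ chart

NO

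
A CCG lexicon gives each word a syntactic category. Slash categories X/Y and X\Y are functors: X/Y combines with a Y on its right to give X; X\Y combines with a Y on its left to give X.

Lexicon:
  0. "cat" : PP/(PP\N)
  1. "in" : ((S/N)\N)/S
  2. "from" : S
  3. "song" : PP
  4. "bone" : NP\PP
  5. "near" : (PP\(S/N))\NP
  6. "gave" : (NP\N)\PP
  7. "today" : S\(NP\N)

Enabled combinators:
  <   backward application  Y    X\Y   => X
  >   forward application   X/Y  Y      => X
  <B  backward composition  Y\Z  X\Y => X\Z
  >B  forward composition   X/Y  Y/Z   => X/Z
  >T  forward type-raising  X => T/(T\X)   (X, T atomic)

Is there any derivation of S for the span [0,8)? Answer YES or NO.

YES

[0,8] S   <
  [0,6] PP   >
    [0,1] "cat" : PP/(PP\N)
    [1,6] PP\N   <B
      [1,3] (S/N)\N   >
        [1,2] "in" : ((S/N)\N)/S
        [2,3] "from" : S
      [3,6] PP\(S/N)   <
        [3,5] NP   >
          [3,4] NP/(NP\PP)   >T
            [3,4] "song" : PP
          [4,5] "bone" : NP\PP
        [5,6] "near" : (PP\(S/N))\NP
  [6,8] S\PP   <B
    [6,7] "gave" : (NP\N)\PP
    [7,8] "today" : S\(NP\N)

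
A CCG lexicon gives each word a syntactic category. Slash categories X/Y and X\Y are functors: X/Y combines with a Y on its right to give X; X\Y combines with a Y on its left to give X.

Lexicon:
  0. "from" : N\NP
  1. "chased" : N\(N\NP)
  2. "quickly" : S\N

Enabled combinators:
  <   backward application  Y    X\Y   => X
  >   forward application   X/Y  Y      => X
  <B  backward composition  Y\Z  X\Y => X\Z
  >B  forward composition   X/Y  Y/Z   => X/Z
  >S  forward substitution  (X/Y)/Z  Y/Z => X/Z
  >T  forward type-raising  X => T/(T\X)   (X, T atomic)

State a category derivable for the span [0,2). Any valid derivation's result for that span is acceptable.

N

[0,3] S   <
  [0,2] N   <
    [0,1] "from" : N\NP
    [1,2] "chased" : N\(N\NP)
  [2,3] "quickly" : S\N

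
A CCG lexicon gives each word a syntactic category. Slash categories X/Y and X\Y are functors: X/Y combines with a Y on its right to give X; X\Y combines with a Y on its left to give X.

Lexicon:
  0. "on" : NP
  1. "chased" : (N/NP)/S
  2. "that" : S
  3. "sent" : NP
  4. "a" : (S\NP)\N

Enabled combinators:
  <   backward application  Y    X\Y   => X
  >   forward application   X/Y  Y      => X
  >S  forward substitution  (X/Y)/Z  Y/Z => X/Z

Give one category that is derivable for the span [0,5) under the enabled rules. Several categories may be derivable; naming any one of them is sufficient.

[0,5] S   <
  [0,1] "on" : NP
  [1,5] S\NP   <
    [1,4] N   >
      [1,3] N/NP   >
        [1,2] "chased" : (N/NP)/S
        [2,3] "that" : S
      [3,4] "sent" : NP
    [4,5] "a" : (S\NP)\N

S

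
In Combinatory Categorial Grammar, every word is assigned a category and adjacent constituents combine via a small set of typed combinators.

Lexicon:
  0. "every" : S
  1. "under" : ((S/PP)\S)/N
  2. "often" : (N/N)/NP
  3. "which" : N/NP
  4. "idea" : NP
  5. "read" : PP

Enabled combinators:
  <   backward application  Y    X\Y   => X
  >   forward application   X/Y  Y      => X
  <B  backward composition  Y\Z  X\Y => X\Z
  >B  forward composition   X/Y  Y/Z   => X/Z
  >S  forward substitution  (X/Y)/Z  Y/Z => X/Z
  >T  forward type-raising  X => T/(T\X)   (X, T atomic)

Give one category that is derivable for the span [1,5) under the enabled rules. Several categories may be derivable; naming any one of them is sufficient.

[0,6] S   >
  [0,5] S/PP   <
    [0,1] "every" : S
    [1,5] (S/PP)\S   >
      [1,2] "under" : ((S/PP)\S)/N
      [2,5] N   >
        [2,4] N/NP   >S
          [2,3] "often" : (N/N)/NP
          [3,4] "which" : N/NP
        [4,5] "idea" : NP
  [5,6] "read" : PP

(S/PP)\S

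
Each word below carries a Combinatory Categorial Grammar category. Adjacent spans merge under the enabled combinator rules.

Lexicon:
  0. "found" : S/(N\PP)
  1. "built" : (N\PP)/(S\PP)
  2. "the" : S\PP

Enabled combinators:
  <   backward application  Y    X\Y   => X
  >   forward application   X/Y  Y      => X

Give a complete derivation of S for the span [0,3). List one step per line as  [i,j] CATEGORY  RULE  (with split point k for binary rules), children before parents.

[0,3] S   >
  [0,1] "found" : S/(N\PP)
  [1,3] N\PP   >
    [1,2] "built" : (N\PP)/(S\PP)
    [2,3] "the" : S\PP

[0,1] S/(N\PP)  lex  "found"
[1,2] (N\PP)/(S\PP)  lex  "built"
[2,3] S\PP  lex  "the"
[1,3] N\PP  >  k=2
[0,3] S  >  k=1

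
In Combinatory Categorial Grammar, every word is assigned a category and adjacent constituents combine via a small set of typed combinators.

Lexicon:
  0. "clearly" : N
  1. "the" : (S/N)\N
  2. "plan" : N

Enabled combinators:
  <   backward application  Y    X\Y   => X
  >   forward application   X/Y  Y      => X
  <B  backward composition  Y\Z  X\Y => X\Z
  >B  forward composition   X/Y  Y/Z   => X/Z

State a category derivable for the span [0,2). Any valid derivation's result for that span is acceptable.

S/N

[0,3] S   >
  [0,2] S/N   <
    [0,1] "clearly" : N
    [1,2] "the" : (S/N)\N
  [2,3] "plan" : N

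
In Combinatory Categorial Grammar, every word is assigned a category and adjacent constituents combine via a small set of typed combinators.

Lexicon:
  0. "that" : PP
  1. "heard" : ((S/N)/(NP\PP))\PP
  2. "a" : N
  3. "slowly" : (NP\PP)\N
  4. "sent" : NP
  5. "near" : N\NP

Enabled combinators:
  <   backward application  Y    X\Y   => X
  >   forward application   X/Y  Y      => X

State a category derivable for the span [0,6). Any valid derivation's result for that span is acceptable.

S

[0,6] S   >
  [0,4] S/N   >
    [0,2] (S/N)/(NP\PP)   <
      [0,1] "that" : PP
      [1,2] "heard" : ((S/N)/(NP\PP))\PP
    [2,4] NP\PP   <
      [2,3] "a" : N
      [3,4] "slowly" : (NP\PP)\N
  [4,6] N   <
    [4,5] "sent" : NP
    [5,6] "near" : N\NP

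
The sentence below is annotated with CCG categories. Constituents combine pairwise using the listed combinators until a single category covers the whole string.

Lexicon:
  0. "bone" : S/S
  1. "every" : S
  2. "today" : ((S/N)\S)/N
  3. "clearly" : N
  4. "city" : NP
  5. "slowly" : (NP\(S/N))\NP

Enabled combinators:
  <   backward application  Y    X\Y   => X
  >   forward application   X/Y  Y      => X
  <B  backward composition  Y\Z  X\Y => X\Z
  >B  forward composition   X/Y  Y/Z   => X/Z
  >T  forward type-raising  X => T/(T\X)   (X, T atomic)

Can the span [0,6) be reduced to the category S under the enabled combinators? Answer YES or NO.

S/S S ((S/N)\S)/N N NP (NP\(S/N))\NP
CKY chart[0,6] = {N/(N\NP), NP, NP/(NP\NP), PP/(PP\NP), S/(S\NP)}; S ∉ chart

NO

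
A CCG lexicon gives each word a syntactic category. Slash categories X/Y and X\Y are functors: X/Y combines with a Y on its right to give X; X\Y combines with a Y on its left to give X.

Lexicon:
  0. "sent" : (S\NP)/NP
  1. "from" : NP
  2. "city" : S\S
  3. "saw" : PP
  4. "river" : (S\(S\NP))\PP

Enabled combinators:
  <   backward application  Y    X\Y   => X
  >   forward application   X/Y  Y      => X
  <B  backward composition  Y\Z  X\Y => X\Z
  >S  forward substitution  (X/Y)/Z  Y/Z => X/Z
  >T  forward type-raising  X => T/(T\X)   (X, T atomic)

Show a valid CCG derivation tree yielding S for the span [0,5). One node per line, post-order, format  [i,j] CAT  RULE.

[0,5] S   <
  [0,3] S\NP   <B
    [0,2] S\NP   >
      [0,1] "sent" : (S\NP)/NP
      [1,2] "from" : NP
    [2,3] "city" : S\S
  [3,5] S\(S\NP)   <
    [3,4] "saw" : PP
    [4,5] "river" : (S\(S\NP))\PP

[0,1] (S\NP)/NP  lex  "sent"
[1,2] NP  lex  "from"
[0,2] S\NP  >  k=1
[2,3] S\S  lex  "city"
[0,3] S\NP  <B  k=2
[3,4] PP  lex  "saw"
[4,5] (S\(S\NP))\PP  lex  "river"
[3,5] S\(S\NP)  <  k=4
[0,5] S  <  k=3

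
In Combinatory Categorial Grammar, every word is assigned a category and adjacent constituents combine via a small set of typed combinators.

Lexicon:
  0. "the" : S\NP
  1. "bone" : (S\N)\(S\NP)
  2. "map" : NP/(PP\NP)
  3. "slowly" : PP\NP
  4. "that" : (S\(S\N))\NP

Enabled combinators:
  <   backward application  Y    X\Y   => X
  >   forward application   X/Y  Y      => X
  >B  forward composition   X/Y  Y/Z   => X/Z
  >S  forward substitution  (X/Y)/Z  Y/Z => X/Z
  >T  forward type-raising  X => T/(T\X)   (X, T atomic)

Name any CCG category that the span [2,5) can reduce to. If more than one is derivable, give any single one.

[0,5] S   <
  [0,2] S\N   <
    [0,1] "the" : S\NP
    [1,2] "bone" : (S\N)\(S\NP)
  [2,5] S\(S\N)   <
    [2,4] NP   >
      [2,3] "map" : NP/(PP\NP)
      [3,4] "slowly" : PP\NP
    [4,5] "that" : (S\(S\N))\NP

S\(S\N)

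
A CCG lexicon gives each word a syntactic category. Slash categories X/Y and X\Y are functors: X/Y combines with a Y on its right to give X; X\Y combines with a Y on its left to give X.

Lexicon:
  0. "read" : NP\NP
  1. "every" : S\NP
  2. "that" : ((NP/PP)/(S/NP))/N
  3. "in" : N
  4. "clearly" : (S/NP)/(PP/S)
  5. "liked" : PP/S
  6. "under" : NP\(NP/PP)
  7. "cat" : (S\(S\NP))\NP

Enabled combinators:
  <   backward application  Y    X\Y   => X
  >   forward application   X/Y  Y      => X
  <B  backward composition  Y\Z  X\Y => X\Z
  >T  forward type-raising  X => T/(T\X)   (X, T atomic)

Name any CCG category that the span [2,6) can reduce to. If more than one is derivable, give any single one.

NP/PP

[0,8] S   <
  [0,2] S\NP   <B
    [0,1] "read" : NP\NP
    [1,2] "every" : S\NP
  [2,8] S\(S\NP)   <
    [2,7] NP   <
      [2,6] NP/PP   >
        [2,4] (NP/PP)/(S/NP)   >
          [2,3] "that" : ((NP/PP)/(S/NP))/N
          [3,4] "in" : N
        [4,6] S/NP   >
          [4,5] "clearly" : (S/NP)/(PP/S)
          [5,6] "liked" : PP/S
      [6,7] "under" : NP\(NP/PP)
    [7,8] "cat" : (S\(S\NP))\NP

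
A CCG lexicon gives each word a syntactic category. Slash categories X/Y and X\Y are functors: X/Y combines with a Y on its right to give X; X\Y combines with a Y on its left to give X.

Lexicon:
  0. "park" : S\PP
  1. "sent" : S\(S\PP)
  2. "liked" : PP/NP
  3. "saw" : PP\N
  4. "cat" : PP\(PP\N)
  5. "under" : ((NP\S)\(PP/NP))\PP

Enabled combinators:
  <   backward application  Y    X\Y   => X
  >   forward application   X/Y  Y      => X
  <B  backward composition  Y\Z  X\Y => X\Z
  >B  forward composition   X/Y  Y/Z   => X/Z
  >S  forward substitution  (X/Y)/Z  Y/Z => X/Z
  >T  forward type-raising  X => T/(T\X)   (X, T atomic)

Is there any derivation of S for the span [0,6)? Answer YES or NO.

NO

S\PP S\(S\PP) PP/NP PP\N PP\(PP\N) ((NP\S)\(PP/NP))\PP
CKY chart[0,6] = {N/(N\NP), NP, NP/(NP\NP), PP/(PP\NP), S/(S\NP)}; S ∉ chart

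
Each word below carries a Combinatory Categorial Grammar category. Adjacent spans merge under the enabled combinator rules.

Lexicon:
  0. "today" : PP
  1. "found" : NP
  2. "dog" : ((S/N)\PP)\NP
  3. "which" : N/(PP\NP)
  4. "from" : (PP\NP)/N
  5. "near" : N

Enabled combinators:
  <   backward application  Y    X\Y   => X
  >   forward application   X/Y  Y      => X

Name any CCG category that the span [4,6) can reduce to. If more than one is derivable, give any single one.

[0,6] S   >
  [0,3] S/N   <
    [0,1] "today" : PP
    [1,3] (S/N)\PP   <
      [1,2] "found" : NP
      [2,3] "dog" : ((S/N)\PP)\NP
  [3,6] N   >
    [3,4] "which" : N/(PP\NP)
    [4,6] PP\NP   >
      [4,5] "from" : (PP\NP)/N
      [5,6] "near" : N

PP\NP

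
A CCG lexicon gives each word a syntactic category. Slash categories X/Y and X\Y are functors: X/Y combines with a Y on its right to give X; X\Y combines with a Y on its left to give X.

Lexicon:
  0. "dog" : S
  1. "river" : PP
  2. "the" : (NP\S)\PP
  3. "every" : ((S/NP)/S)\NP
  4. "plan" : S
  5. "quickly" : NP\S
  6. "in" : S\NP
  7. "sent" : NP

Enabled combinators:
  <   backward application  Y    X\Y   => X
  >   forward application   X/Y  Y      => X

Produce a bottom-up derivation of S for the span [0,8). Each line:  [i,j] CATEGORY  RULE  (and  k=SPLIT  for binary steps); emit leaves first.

[0,1] S  lex  "dog"
[1,2] PP  lex  "river"
[2,3] (NP\S)\PP  lex  "the"
[1,3] NP\S  <  k=2
[0,3] NP  <  k=1
[3,4] ((S/NP)/S)\NP  lex  "every"
[0,4] (S/NP)/S  <  k=3
[4,5] S  lex  "plan"
[5,6] NP\S  lex  "quickly"
[4,6] NP  <  k=5
[6,7] S\NP  lex  "in"
[4,7] S  <  k=6
[0,7] S/NP  >  k=4
[7,8] NP  lex  "sent"
[0,8] S  >  k=7

[0,8] S   >
  [0,7] S/NP   >
    [0,4] (S/NP)/S   <
      [0,3] NP   <
        [0,1] "dog" : S
        [1,3] NP\S   <
          [1,2] "river" : PP
          [2,3] "the" : (NP\S)\PP
      [3,4] "every" : ((S/NP)/S)\NP
    [4,7] S   <
      [4,6] NP   <
        [4,5] "plan" : S
        [5,6] "quickly" : NP\S
      [6,7] "in" : S\NP
  [7,8] "sent" : NP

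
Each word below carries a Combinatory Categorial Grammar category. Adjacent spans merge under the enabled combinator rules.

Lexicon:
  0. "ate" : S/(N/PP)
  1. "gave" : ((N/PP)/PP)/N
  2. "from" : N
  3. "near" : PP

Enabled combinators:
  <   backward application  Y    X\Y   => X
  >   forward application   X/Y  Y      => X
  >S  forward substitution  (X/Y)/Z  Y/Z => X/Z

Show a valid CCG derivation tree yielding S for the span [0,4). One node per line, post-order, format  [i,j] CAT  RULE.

[0,4] S   >
  [0,1] "ate" : S/(N/PP)
  [1,4] N/PP   >
    [1,3] (N/PP)/PP   >
      [1,2] "gave" : ((N/PP)/PP)/N
      [2,3] "from" : N
    [3,4] "near" : PP

[0,1] S/(N/PP)  lex  "ate"
[1,2] ((N/PP)/PP)/N  lex  "gave"
[2,3] N  lex  "from"
[1,3] (N/PP)/PP  >  k=2
[3,4] PP  lex  "near"
[1,4] N/PP  >  k=3
[0,4] S  >  k=1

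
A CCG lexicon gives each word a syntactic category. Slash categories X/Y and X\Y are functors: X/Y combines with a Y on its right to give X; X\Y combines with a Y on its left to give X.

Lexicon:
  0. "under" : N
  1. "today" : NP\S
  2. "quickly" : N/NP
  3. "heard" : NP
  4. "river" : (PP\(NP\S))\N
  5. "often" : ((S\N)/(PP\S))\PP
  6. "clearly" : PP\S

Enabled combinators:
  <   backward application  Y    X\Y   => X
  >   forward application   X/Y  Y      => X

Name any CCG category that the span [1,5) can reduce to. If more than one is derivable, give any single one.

PP

[0,7] S   <
  [0,1] "under" : N
  [1,7] S\N   >
    [1,6] (S\N)/(PP\S)   <
      [1,5] PP   <
        [1,2] "today" : NP\S
        [2,5] PP\(NP\S)   <
          [2,4] N   >
            [2,3] "quickly" : N/NP
            [3,4] "heard" : NP
          [4,5] "river" : (PP\(NP\S))\N
      [5,6] "often" : ((S\N)/(PP\S))\PP
    [6,7] "clearly" : PP\S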